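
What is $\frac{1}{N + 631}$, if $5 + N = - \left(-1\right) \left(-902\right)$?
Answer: $- \frac{1}{276} \approx -0.0036232$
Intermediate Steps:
$N = -907$ ($N = -5 - \left(-1\right) \left(-902\right) = -5 - 902 = -907$)
$\frac{1}{N + 631} = \frac{1}{-907 + 631} = \frac{1}{-276} = - \frac{1}{276}$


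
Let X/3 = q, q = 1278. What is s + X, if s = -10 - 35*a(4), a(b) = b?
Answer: 3684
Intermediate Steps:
X = 3834 (X = 3*1278 = 3834)
s = -150 (s = -10 - 35*4 = -10 - 140 = -150)
s + X = -150 + 3834 = 3684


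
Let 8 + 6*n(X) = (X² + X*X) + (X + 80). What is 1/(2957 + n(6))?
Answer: 1/2982 ≈ 0.00033535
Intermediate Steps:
n(X) = 12 + X²/3 + X/6 (n(X) = -4/3 + ((X² + X*X) + (X + 80))/6 = -4/3 + ((X² + X²) + (80 + X))/6 = -4/3 + (2*X² + (80 + X))/6 = -4/3 + (80 + X + 2*X²)/6 = -4/3 + (40/3 + X²/3 + X/6) = 12 + X²/3 + X/6)
1/(2957 + n(6)) = 1/(2957 + (12 + (⅓)*6² + (⅙)*6)) = 1/(2957 + (12 + (⅓)*36 + 1)) = 1/(2957 + (12 + 12 + 1)) = 1/(2957 + 25) = 1/2982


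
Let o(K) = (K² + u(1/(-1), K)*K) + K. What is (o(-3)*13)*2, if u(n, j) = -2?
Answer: 312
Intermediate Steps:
o(K) = K² - K (o(K) = (K² - 2*K) + K = K² - K)
(o(-3)*13)*2 = (-3*(-1 - 3)*13)*2 = (-3*(-4)*13)*2 = (12*13)*2 = 156*2 = 312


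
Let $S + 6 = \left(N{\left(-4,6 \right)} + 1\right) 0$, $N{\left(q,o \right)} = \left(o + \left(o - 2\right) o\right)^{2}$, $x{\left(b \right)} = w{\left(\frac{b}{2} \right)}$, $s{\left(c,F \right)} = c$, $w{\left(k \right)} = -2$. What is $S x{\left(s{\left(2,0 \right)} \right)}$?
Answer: $12$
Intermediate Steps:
$x{\left(b \right)} = -2$
$N{\left(q,o \right)} = \left(o + o \left(-2 + o\right)\right)^{2}$ ($N{\left(q,o \right)} = \left(o + \left(-2 + o\right) o\right)^{2} = \left(o + o \left(-2 + o\right)\right)^{2}$)
$S = -6$ ($S = -6 + \left(6^{2} \left(-1 + 6\right)^{2} + 1\right) 0 = -6 + \left(36 \cdot 5^{2} + 1\right) 0 = -6 + \left(36 \cdot 25 + 1\right) 0 = -6 + \left(900 + 1\right) 0 = -6 + 901 \cdot 0 = -6 + 0 = -6$)
$S x{\left(s{\left(2,0 \right)} \right)} = \left(-6\right) \left(-2\right) = 12$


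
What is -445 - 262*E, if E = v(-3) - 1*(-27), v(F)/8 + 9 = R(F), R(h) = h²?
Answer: -7519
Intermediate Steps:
v(F) = -72 + 8*F²
E = 27 (E = (-72 + 8*(-3)²) - 1*(-27) = (-72 + 8*9) + 27 = (-72 + 72) + 27 = 0 + 27 = 27)
-445 - 262*E = -445 - 262*27 = -445 - 7074 = -7519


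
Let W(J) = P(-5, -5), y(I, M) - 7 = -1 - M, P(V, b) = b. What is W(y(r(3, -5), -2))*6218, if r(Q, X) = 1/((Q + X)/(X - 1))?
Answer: -31090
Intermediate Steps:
r(Q, X) = (-1 + X)/(Q + X) (r(Q, X) = 1/((Q + X)/(-1 + X)) = (-1 + X)/(Q + X))
y(I, M) = 6 - M (y(I, M) = 7 + (-1 - M) = 6 - M)
W(J) = -5
W(y(r(3, -5), -2))*6218 = -5*6218 = -31090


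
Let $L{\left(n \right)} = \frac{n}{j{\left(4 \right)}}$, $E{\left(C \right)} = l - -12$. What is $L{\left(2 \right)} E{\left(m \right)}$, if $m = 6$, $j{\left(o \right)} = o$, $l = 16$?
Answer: $14$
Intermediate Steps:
$E{\left(C \right)} = 28$ ($E{\left(C \right)} = 16 - -12 = 16 + 12 = 28$)
$L{\left(n \right)} = \frac{n}{4}$
$L{\left(2 \right)} E{\left(m \right)} = \frac{1}{4} \cdot 2 \cdot 28 = \frac{1}{2} \cdot 28 = 14$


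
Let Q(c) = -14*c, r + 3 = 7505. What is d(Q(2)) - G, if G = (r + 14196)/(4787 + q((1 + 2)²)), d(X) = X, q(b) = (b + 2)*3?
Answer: -78329/2410 ≈ -32.502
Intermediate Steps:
r = 7502 (r = -3 + 7505 = 7502)
q(b) = 6 + 3*b (q(b) = (2 + b)*3 = 6 + 3*b)
G = 10849/2410 (G = (7502 + 14196)/(4787 + (6 + 3*(1 + 2)²)) = 21698/(4787 + (6 + 3*3²)) = 21698/(4787 + (6 + 3*9)) = 21698/(4787 + (6 + 27)) = 21698/(4787 + 33) = 21698/4820 = 21698*(1/4820) = 10849/2410 ≈ 4.5017)
d(Q(2)) - G = -14*2 - 1*10849/2410 = -28 - 10849/2410 = -78329/2410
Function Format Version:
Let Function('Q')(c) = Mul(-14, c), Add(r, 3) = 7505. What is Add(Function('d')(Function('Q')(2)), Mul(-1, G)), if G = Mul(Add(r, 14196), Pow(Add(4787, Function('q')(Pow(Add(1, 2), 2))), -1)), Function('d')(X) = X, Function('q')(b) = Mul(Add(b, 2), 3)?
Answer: Rational(-78329, 2410) ≈ -32.502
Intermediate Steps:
r = 7502 (r = Add(-3, 7505) = 7502)
Function('q')(b) = Add(6, Mul(3, b)) (Function('q')(b) = Mul(Add(2, b), 3) = Add(6, Mul(3, b)))
G = Rational(10849, 2410) (G = Mul(Add(7502, 14196), Pow(Add(4787, Add(6, Mul(3, Pow(Add(1, 2), 2)))), -1)) = Mul(21698, Pow(Add(4787, Add(6, Mul(3, Pow(3, 2)))), -1)) = Mul(21698, Pow(Add(4787, Add(6, Mul(3, 9))), -1)) = Mul(21698, Pow(Add(4787, Add(6, 27)), -1)) = Mul(21698, Pow(Add(4787, 33), -1)) = Mul(21698, Pow(4820, -1)) = Mul(21698, Rational(1, 4820)) = Rational(10849, 2410) ≈ 4.5017)
Add(Function('d')(Function('Q')(2)), Mul(-1, G)) = Add(Mul(-14, 2), Mul(-1, Rational(10849, 2410))) = Add(-28, Rational(-10849, 2410)) = Rational(-78329, 2410)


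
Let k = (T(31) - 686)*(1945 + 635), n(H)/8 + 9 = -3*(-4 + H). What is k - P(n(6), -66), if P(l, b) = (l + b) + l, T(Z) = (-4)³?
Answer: -1934694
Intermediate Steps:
T(Z) = -64
n(H) = 24 - 24*H (n(H) = -72 + 8*(-3*(-4 + H)) = -72 + 8*(12 - 3*H) = -72 + (96 - 24*H) = 24 - 24*H)
P(l, b) = b + 2*l (P(l, b) = (b + l) + l = b + 2*l)
k = -1935000 (k = (-64 - 686)*(1945 + 635) = -750*2580 = -1935000)
k - P(n(6), -66) = -1935000 - (-66 + 2*(24 - 24*6)) = -1935000 - (-66 + 2*(24 - 144)) = -1935000 - (-66 + 2*(-120)) = -1935000 - (-66 - 240) = -1935000 - 1*(-306) = -1935000 + 306 = -1934694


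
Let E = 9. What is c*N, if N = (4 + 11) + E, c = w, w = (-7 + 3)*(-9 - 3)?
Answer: 1152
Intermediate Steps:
w = 48 (w = -4*(-12) = 48)
c = 48
N = 24 (N = (4 + 11) + 9 = 15 + 9 = 24)
c*N = 48*24 = 1152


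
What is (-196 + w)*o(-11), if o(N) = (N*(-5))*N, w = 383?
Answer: -113135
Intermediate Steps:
o(N) = -5*N**2 (o(N) = (-5*N)*N = -5*N**2)
(-196 + w)*o(-11) = (-196 + 383)*(-5*(-11)**2) = 187*(-5*121) = 187*(-605) = -113135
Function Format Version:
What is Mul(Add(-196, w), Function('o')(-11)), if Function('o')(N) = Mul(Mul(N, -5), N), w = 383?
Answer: -113135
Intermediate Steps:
Function('o')(N) = Mul(-5, Pow(N, 2)) (Function('o')(N) = Mul(Mul(-5, N), N) = Mul(-5, Pow(N, 2)))
Mul(Add(-196, w), Function('o')(-11)) = Mul(Add(-196, 383), Mul(-5, Pow(-11, 2))) = Mul(187, Mul(-5, 121)) = Mul(187, -605) = -113135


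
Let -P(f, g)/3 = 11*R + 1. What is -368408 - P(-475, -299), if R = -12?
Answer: -368801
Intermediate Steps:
P(f, g) = 393 (P(f, g) = -3*(11*(-12) + 1) = -3*(-132 + 1) = -3*(-131) = 393)
-368408 - P(-475, -299) = -368408 - 1*393 = -368408 - 393 = -368801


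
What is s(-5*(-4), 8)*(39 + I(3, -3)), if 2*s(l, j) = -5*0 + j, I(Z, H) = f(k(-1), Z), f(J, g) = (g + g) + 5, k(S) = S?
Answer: 200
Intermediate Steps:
f(J, g) = 5 + 2*g (f(J, g) = 2*g + 5 = 5 + 2*g)
I(Z, H) = 5 + 2*Z
s(l, j) = j/2 (s(l, j) = (-5*0 + j)/2 = (0 + j)/2 = j/2)
s(-5*(-4), 8)*(39 + I(3, -3)) = ((½)*8)*(39 + (5 + 2*3)) = 4*(39 + (5 + 6)) = 4*(39 + 11) = 4*50 = 200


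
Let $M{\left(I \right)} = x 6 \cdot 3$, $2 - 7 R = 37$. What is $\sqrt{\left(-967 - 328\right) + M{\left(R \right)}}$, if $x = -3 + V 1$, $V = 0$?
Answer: $i \sqrt{1349} \approx 36.729 i$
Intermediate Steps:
$R = -5$ ($R = \frac{2}{7} - \frac{37}{7} = -5$)
$x = -3$ ($x = -3 + 0 \cdot 1 = -3 + 0 = -3$)
$M{\left(I \right)} = -54$ ($M{\left(I \right)} = \left(-3\right) 6 \cdot 3 = \left(-18\right) 3 = -54$)
$\sqrt{\left(-967 - 328\right) + M{\left(R \right)}} = \sqrt{\left(-967 - 328\right) - 54} = \sqrt{-1295 - 54} = \sqrt{-1349} = i \sqrt{1349}$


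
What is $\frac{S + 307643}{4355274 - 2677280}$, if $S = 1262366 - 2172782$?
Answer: $- \frac{602773}{1677994} \approx -0.35922$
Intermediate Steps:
$S = -910416$ ($S = 1262366 - 2172782 = -910416$)
$\frac{S + 307643}{4355274 - 2677280} = \frac{-910416 + 307643}{4355274 - 2677280} = - \frac{602773}{1677994}$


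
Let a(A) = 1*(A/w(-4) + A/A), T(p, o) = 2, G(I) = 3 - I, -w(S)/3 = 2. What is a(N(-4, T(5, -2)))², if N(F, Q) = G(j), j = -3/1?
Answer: 0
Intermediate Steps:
w(S) = -6 (w(S) = -3*2 = -6)
j = -3 (j = -3*1 = -3)
N(F, Q) = 6 (N(F, Q) = 3 - 1*(-3) = 3 + 3 = 6)
a(A) = 1 - A/6 (a(A) = 1*(A/(-6) + A/A) = 1*(A*(-⅙) + 1) = 1*(-A/6 + 1) = 1*(1 - A/6) = 1 - A/6)
a(N(-4, T(5, -2)))² = (1 - ⅙*6)² = (1 - 1)² = 0² = 0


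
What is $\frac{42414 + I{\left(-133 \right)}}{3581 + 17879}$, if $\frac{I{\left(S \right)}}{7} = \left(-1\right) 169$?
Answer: $\frac{41231}{21460} \approx 1.9213$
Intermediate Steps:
$I{\left(S \right)} = -1183$ ($I{\left(S \right)} = 7 \left(\left(-1\right) 169\right) = 7 \left(-169\right) = -1183$)
$\frac{42414 + I{\left(-133 \right)}}{3581 + 17879} = \frac{42414 - 1183}{3581 + 17879} = \frac{41231}{21460}$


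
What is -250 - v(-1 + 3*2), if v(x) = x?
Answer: -255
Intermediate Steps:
-250 - v(-1 + 3*2) = -250 - (-1 + 3*2) = -250 - (-1 + 6) = -250 - 1*5 = -250 - 5 = -255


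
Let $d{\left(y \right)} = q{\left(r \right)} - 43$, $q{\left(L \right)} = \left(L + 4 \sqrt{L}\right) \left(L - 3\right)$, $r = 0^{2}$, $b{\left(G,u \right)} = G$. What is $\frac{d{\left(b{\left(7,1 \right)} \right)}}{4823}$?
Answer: $- \frac{43}{4823} \approx -0.0089156$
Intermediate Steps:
$r = 0$
$q{\left(L \right)} = \left(-3 + L\right) \left(L + 4 \sqrt{L}\right)$ ($q{\left(L \right)} = \left(L + 4 \sqrt{L}\right) \left(-3 + L\right) = \left(-3 + L\right) \left(L + 4 \sqrt{L}\right)$)
$d{\left(y \right)} = -43$ ($d{\left(y \right)} = \left(0^{2} - 12 \sqrt{0} - 0 + 4 \cdot 0^{\frac{3}{2}}\right) - 43 = \left(0 - 0 + 0 + 4 \cdot 0\right) - 43 = \left(0 + 0 + 0 + 0\right) - 43 = 0 - 43 = -43$)
$\frac{d{\left(b{\left(7,1 \right)} \right)}}{4823} = - \frac{43}{4823}$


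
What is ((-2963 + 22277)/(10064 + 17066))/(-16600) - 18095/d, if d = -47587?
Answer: 4074154457341/10715593073000 ≈ 0.38021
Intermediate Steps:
((-2963 + 22277)/(10064 + 17066))/(-16600) - 18095/d = ((-2963 + 22277)/(10064 + 17066))/(-16600) - 18095/(-47587) = (19314/27130)*(-1/16600) - 18095*(-1/47587) = (19314*(1/27130))*(-1/16600) + 18095/47587 = (9657/13565)*(-1/16600) + 18095/47587 = -9657/225179000 + 18095/47587 = 4074154457341/10715593073000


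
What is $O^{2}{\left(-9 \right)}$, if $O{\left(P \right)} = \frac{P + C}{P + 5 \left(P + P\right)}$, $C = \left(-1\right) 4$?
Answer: $\frac{169}{9801} \approx 0.017243$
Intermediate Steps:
$C = -4$
$O{\left(P \right)} = \frac{-4 + P}{11 P}$ ($O{\left(P \right)} = \frac{P - 4}{P + 5 \left(P + P\right)} = \frac{-4 + P}{P + 5 \cdot 2 P} = \frac{-4 + P}{P + 10 P} = \frac{-4 + P}{11 P}$)
$O^{2}{\left(-9 \right)} = \left(\frac{-4 - 9}{11 \left(-9\right)}\right)^{2} = \left(\frac{1}{11} \left(- \frac{1}{9}\right) \left(-13\right)\right)^{2} = \left(\frac{13}{99}\right)^{2} = \frac{169}{9801}$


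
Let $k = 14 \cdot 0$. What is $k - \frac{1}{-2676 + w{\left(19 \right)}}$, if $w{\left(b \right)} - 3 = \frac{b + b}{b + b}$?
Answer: $\frac{1}{2672} \approx 0.00037425$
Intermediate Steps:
$w{\left(b \right)} = 4$ ($w{\left(b \right)} = 3 + \frac{b + b}{b + b} = 3 + \frac{2 b}{2 b} = 3 + 2 b \frac{1}{2 b} = 3 + 1 = 4$)
$k = 0$
$k - \frac{1}{-2676 + w{\left(19 \right)}} = 0 - \frac{1}{-2676 + 4} = 0 - \frac{1}{-2672} = 0 - - \frac{1}{2672} = 0 + \frac{1}{2672} = \frac{1}{2672}$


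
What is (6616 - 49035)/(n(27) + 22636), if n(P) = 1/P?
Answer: -1145313/611173 ≈ -1.8740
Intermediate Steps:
(6616 - 49035)/(n(27) + 22636) = (6616 - 49035)/(1/27 + 22636) = -42419/(1/27 + 22636) = -42419/611173/27 = -42419*27/611173 = -1145313/611173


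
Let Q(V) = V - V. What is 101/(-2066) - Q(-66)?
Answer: -101/2066 ≈ -0.048887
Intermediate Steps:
Q(V) = 0
101/(-2066) - Q(-66) = 101/(-2066) - 1*0 = 101*(-1/2066) + 0 = -101/2066 + 0 = -101/2066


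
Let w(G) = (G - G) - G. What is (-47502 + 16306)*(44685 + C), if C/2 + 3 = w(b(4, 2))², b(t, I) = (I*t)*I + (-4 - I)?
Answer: -1400045284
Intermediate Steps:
b(t, I) = -4 - I + t*I² (b(t, I) = t*I² + (-4 - I) = -4 - I + t*I²)
w(G) = -G (w(G) = 0 - G = -G)
C = 194 (C = -6 + 2*(-(-4 - 1*2 + 4*2²))² = -6 + 2*(-(-4 - 2 + 4*4))² = -6 + 2*(-(-4 - 2 + 16))² = -6 + 2*(-1*10)² = -6 + 2*(-10)² = -6 + 2*100 = -6 + 200 = 194)
(-47502 + 16306)*(44685 + C) = (-47502 + 16306)*(44685 + 194) = -31196*44879 = -1400045284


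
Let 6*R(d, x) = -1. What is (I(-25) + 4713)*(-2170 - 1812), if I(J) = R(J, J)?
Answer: -56299507/3 ≈ -1.8766e+7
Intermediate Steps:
R(d, x) = -1/6 (R(d, x) = (1/6)*(-1) = -1/6)
I(J) = -1/6
(I(-25) + 4713)*(-2170 - 1812) = (-1/6 + 4713)*(-2170 - 1812) = (28277/6)*(-3982) = -56299507/3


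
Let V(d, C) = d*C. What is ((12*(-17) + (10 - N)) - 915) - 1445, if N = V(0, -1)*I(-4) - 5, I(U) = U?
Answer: -2549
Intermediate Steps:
V(d, C) = C*d
N = -5 (N = -1*0*(-4) - 5 = 0*(-4) - 5 = 0 - 5 = -5)
((12*(-17) + (10 - N)) - 915) - 1445 = ((12*(-17) + (10 - 1*(-5))) - 915) - 1445 = ((-204 + (10 + 5)) - 915) - 1445 = ((-204 + 15) - 915) - 1445 = (-189 - 915) - 1445 = -1104 - 1445 = -2549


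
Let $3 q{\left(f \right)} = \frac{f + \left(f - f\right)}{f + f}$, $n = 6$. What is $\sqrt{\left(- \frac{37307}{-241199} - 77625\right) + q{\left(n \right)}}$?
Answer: $\frac{i \sqrt{162574835011449546}}{1447194} \approx 278.61 i$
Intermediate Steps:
$q{\left(f \right)} = \frac{1}{6}$ ($q{\left(f \right)} = \frac{\left(f + \left(f - f\right)\right) \frac{1}{f + f}}{3} = \frac{\left(f + 0\right) \frac{1}{2 f}}{3} = \frac{f \frac{1}{2 f}}{3} = \frac{1}{3} \cdot \frac{1}{2} = \frac{1}{6}$)
$\sqrt{\left(- \frac{37307}{-241199} - 77625\right) + q{\left(n \right)}} = \sqrt{\left(- \frac{37307}{-241199} - 77625\right) + \frac{1}{6}} = \sqrt{\left(\left(-37307\right) \left(- \frac{1}{241199}\right) - 77625\right) + \frac{1}{6}} = \sqrt{\left(\frac{37307}{241199} - 77625\right) + \frac{1}{6}} = \sqrt{- \frac{18723035068}{241199} + \frac{1}{6}} = \sqrt{- \frac{112337969209}{1447194}} = \frac{i \sqrt{162574835011449546}}{1447194}$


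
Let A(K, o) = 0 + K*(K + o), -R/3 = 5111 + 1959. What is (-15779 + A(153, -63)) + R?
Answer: -23219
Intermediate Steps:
R = -21210 (R = -3*(5111 + 1959) = -3*7070 = -21210)
A(K, o) = K*(K + o)
(-15779 + A(153, -63)) + R = (-15779 + 153*(153 - 63)) - 21210 = (-15779 + 153*90) - 21210 = (-15779 + 13770) - 21210 = -2009 - 21210 = -23219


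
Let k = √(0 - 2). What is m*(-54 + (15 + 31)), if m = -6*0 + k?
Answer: -8*I*√2 ≈ -11.314*I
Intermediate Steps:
k = I*√2 (k = √(-2) = I*√2 ≈ 1.4142*I)
m = I*√2 (m = -6*0 + I*√2 = 0 + I*√2 = I*√2 ≈ 1.4142*I)
m*(-54 + (15 + 31)) = (I*√2)*(-54 + (15 + 31)) = (I*√2)*(-54 + 46) = (I*√2)*(-8) = -8*I*√2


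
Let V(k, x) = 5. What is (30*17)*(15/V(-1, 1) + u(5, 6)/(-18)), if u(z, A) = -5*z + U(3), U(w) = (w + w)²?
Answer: 3655/3 ≈ 1218.3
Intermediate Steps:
U(w) = 4*w² (U(w) = (2*w)² = 4*w²)
u(z, A) = 36 - 5*z (u(z, A) = -5*z + 4*3² = -5*z + 4*9 = -5*z + 36 = 36 - 5*z)
(30*17)*(15/V(-1, 1) + u(5, 6)/(-18)) = (30*17)*(15/5 + (36 - 5*5)/(-18)) = 510*(15*(⅕) + (36 - 25)*(-1/18)) = 510*(3 + 11*(-1/18)) = 510*(3 - 11/18) = 510*(43/18) = 3655/3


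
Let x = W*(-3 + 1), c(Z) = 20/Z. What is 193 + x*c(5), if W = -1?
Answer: 201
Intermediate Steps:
x = 2 (x = -(-3 + 1) = -1*(-2) = 2)
193 + x*c(5) = 193 + 2*(20/5) = 193 + 2*(20*(⅕)) = 193 + 2*4 = 193 + 8 = 201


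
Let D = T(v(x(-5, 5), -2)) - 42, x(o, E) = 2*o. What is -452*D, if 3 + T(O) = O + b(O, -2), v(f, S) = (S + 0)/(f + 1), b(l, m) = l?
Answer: 181252/9 ≈ 20139.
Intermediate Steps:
v(f, S) = S/(1 + f)
T(O) = -3 + 2*O (T(O) = -3 + (O + O) = -3 + 2*O)
D = -401/9 (D = (-3 + 2*(-2/(1 + 2*(-5)))) - 42 = (-3 + 2*(-2/(1 - 10))) - 42 = (-3 + 2*(-2/(-9))) - 42 = (-3 + 2*(-2*(-1/9))) - 42 = (-3 + 2*(2/9)) - 42 = (-3 + 4/9) - 42 = -23/9 - 42 = -401/9 ≈ -44.556)
-452*D = -452*(-401/9) = 181252/9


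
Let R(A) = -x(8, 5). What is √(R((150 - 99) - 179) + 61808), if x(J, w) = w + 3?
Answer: 10*√618 ≈ 248.60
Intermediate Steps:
x(J, w) = 3 + w
R(A) = -8 (R(A) = -(3 + 5) = -1*8 = -8)
√(R((150 - 99) - 179) + 61808) = √(-8 + 61808) = √61800 = 10*√618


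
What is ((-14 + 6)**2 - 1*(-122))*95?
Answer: 17670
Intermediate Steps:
((-14 + 6)**2 - 1*(-122))*95 = ((-8)**2 + 122)*95 = (64 + 122)*95 = 186*95 = 17670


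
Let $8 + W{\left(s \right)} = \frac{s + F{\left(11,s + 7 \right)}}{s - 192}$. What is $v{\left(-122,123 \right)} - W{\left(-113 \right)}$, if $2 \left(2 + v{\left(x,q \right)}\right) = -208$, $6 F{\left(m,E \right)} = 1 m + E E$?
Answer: $- \frac{56257}{610} \approx -92.225$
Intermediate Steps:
$F{\left(m,E \right)} = \frac{m}{6} + \frac{E^{2}}{6}$ ($F{\left(m,E \right)} = \frac{1 m + E E}{6} = \frac{m + E^{2}}{6} = \frac{m}{6} + \frac{E^{2}}{6}$)
$v{\left(x,q \right)} = -106$ ($v{\left(x,q \right)} = -2 + \frac{1}{2} \left(-208\right) = -2 - 104 = -106$)
$W{\left(s \right)} = -8 + \frac{\frac{11}{6} + s + \frac{\left(7 + s\right)^{2}}{6}}{-192 + s}$ ($W{\left(s \right)} = -8 + \frac{s + \left(\frac{1}{6} \cdot 11 + \frac{\left(s + 7\right)^{2}}{6}\right)}{s - 192} = -8 + \frac{s + \left(\frac{11}{6} + \frac{\left(7 + s\right)^{2}}{6}\right)}{-192 + s} = -8 + \frac{\frac{11}{6} + s + \frac{\left(7 + s\right)^{2}}{6}}{-192 + s}$)
$v{\left(-122,123 \right)} - W{\left(-113 \right)} = -106 - \frac{9276 + \left(-113\right)^{2} - -3164}{6 \left(-192 - 113\right)} = -106 - \frac{9276 + 12769 + 3164}{6 \left(-305\right)} = -106 - \frac{1}{6} \left(- \frac{1}{305}\right) 25209 = -106 - - \frac{8403}{610} = -106 + \frac{8403}{610} = - \frac{56257}{610}$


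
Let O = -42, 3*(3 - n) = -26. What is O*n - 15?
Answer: -505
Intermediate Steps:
n = 35/3 (n = 3 - ⅓*(-26) = 3 + 26/3 = 35/3 ≈ 11.667)
O*n - 15 = -42*35/3 - 15 = -490 - 15 = -505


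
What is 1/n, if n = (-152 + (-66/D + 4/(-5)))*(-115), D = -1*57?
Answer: 19/331338 ≈ 5.7343e-5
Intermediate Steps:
D = -57
n = 331338/19 (n = (-152 + (-66/(-57) + 4/(-5)))*(-115) = (-152 + (-66*(-1/57) + 4*(-⅕)))*(-115) = (-152 + (22/19 - ⅘))*(-115) = (-152 + 34/95)*(-115) = -14406/95*(-115) = 331338/19 ≈ 17439.)
1/n = 1/(331338/19) = 19/331338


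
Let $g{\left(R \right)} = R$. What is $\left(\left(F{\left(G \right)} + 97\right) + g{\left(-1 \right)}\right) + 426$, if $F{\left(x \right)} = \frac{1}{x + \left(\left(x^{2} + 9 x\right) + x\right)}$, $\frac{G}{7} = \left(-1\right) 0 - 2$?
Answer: $\frac{21925}{42} \approx 522.02$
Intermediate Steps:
$G = -14$ ($G = 7 \left(\left(-1\right) 0 - 2\right) = 7 \left(0 - 2\right) = 7 \left(-2\right) = -14$)
$F{\left(x \right)} = \frac{1}{x^{2} + 11 x}$ ($F{\left(x \right)} = \frac{1}{x + \left(x^{2} + 10 x\right)} = \frac{1}{x^{2} + 11 x}$)
$\left(\left(F{\left(G \right)} + 97\right) + g{\left(-1 \right)}\right) + 426 = \left(\left(\frac{1}{\left(-14\right) \left(11 - 14\right)} + 97\right) - 1\right) + 426 = \left(\left(- \frac{1}{14 \left(-3\right)} + 97\right) - 1\right) + 426 = \left(\left(\left(- \frac{1}{14}\right) \left(- \frac{1}{3}\right) + 97\right) - 1\right) + 426 = \left(\left(\frac{1}{42} + 97\right) - 1\right) + 426 = \left(\frac{4075}{42} - 1\right) + 426 = \frac{4033}{42} + 426 = \frac{21925}{42}$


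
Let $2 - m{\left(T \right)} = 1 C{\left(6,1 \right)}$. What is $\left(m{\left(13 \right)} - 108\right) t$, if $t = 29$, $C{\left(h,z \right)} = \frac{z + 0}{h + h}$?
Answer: $- \frac{36917}{12} \approx -3076.4$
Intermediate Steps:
$C{\left(h,z \right)} = \frac{z}{2 h}$
$m{\left(T \right)} = \frac{23}{12}$ ($m{\left(T \right)} = 2 - 1 \cdot \frac{1}{2} \cdot 1 \cdot \frac{1}{6} = 2 - 1 \cdot \frac{1}{12} = 2 - \frac{1}{12} = \frac{23}{12}$)
$\left(m{\left(13 \right)} - 108\right) t = \left(\frac{23}{12} - 108\right) 29 = \left(- \frac{1273}{12}\right) 29 = - \frac{36917}{12}$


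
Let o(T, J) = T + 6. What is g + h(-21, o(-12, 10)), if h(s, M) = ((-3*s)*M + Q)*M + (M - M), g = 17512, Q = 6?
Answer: 19744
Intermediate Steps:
o(T, J) = 6 + T
h(s, M) = M*(6 - 3*M*s) (h(s, M) = ((-3*s)*M + 6)*M + (M - M) = (-3*M*s + 6)*M + 0 = (6 - 3*M*s)*M + 0 = M*(6 - 3*M*s) + 0 = M*(6 - 3*M*s))
g + h(-21, o(-12, 10)) = 17512 + 3*(6 - 12)*(2 - 1*(6 - 12)*(-21)) = 17512 + 3*(-6)*(2 - 1*(-6)*(-21)) = 17512 + 3*(-6)*(2 - 126) = 17512 + 3*(-6)*(-124) = 17512 + 2232 = 19744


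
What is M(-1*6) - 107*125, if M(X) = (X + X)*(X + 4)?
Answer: -13351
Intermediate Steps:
M(X) = 2*X*(4 + X) (M(X) = (2*X)*(4 + X) = 2*X*(4 + X))
M(-1*6) - 107*125 = 2*(-1*6)*(4 - 1*6) - 107*125 = 2*(-6)*(4 - 6) - 13375 = 2*(-6)*(-2) - 13375 = 24 - 13375 = -13351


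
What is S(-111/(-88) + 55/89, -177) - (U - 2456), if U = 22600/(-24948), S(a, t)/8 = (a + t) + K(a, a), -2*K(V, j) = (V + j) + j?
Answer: 1147253467/1110186 ≈ 1033.4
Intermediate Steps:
K(V, j) = -j - V/2 (K(V, j) = -((V + j) + j)/2 = -(V + 2*j)/2 = -j - V/2)
S(a, t) = -4*a + 8*t (S(a, t) = 8*((a + t) + (-a - a/2)) = 8*((a + t) - 3*a/2) = 8*(t - a/2) = -4*a + 8*t)
U = -5650/6237 (U = 22600*(-1/24948) = -5650/6237 ≈ -0.90588)
S(-111/(-88) + 55/89, -177) - (U - 2456) = (-4*(-111/(-88) + 55/89) + 8*(-177)) - (-5650/6237 - 2456) = (-4*(-111*(-1/88) + 55*(1/89)) - 1416) - 1*(-15323722/6237) = (-4*(111/88 + 55/89) - 1416) + 15323722/6237 = (-4*14719/7832 - 1416) + 15323722/6237 = (-14719/1958 - 1416) + 15323722/6237 = -2787247/1958 + 15323722/6237 = 1147253467/1110186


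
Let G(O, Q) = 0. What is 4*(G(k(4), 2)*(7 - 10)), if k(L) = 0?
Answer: 0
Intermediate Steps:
4*(G(k(4), 2)*(7 - 10)) = 4*(0*(7 - 10)) = 4*(0*(-3)) = 4*0 = 0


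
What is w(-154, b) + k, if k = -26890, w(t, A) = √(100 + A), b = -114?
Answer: -26890 + I*√14 ≈ -26890.0 + 3.7417*I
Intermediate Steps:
w(-154, b) + k = √(100 - 114) - 26890 = √(-14) - 26890 = I*√14 - 26890 = -26890 + I*√14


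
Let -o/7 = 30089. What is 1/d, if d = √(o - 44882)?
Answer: -I*√255505/255505 ≈ -0.0019783*I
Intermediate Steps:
o = -210623 (o = -7*30089 = -210623)
d = I*√255505 (d = √(-210623 - 44882) = √(-255505) = I*√255505 ≈ 505.48*I)
1/d = 1/(I*√255505) = -I*√255505/255505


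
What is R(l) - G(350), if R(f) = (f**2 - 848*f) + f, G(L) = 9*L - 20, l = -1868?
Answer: 5068490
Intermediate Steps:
G(L) = -20 + 9*L
R(f) = f**2 - 847*f
R(l) - G(350) = -1868*(-847 - 1868) - (-20 + 9*350) = -1868*(-2715) - (-20 + 3150) = 5071620 - 1*3130 = 5071620 - 3130 = 5068490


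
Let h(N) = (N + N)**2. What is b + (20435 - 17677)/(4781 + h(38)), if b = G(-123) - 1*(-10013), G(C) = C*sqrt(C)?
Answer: 105709999/10557 - 123*I*sqrt(123) ≈ 10013.0 - 1364.1*I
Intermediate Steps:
h(N) = 4*N**2 (h(N) = (2*N)**2 = 4*N**2)
G(C) = C**(3/2)
b = 10013 - 123*I*sqrt(123) (b = (-123)**(3/2) - 1*(-10013) = -123*I*sqrt(123) + 10013 = 10013 - 123*I*sqrt(123) ≈ 10013.0 - 1364.1*I)
b + (20435 - 17677)/(4781 + h(38)) = (10013 - 123*I*sqrt(123)) + (20435 - 17677)/(4781 + 4*38**2) = (10013 - 123*I*sqrt(123)) + 2758/(4781 + 4*1444) = (10013 - 123*I*sqrt(123)) + 2758/(4781 + 5776) = (10013 - 123*I*sqrt(123)) + 2758/10557 = 105709999/10557 - 123*I*sqrt(123)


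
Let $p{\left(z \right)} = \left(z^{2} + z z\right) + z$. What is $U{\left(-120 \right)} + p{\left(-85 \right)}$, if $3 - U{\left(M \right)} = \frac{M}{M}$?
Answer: $14367$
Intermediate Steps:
$U{\left(M \right)} = 2$ ($U{\left(M \right)} = 3 - \frac{M}{M} = 3 - 1 = 2$)
$p{\left(z \right)} = z + 2 z^{2}$ ($p{\left(z \right)} = \left(z^{2} + z^{2}\right) + z = 2 z^{2} + z = z + 2 z^{2}$)
$U{\left(-120 \right)} + p{\left(-85 \right)} = 2 - 85 \left(1 + 2 \left(-85\right)\right) = 2 - 85 \left(1 - 170\right) = 2 - -14365 = 2 + 14365 = 14367$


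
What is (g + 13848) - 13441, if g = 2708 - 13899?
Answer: -10784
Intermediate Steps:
g = -11191
(g + 13848) - 13441 = (-11191 + 13848) - 13441 = 2657 - 13441 = -10784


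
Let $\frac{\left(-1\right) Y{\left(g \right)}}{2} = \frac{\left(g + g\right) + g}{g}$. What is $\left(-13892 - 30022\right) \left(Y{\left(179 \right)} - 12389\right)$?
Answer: $544314030$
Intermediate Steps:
$Y{\left(g \right)} = -6$ ($Y{\left(g \right)} = - 2 \frac{\left(g + g\right) + g}{g} = - 2 \frac{2 g + g}{g} = - 2 \frac{3 g}{g} = \left(-2\right) 3 = -6$)
$\left(-13892 - 30022\right) \left(Y{\left(179 \right)} - 12389\right) = \left(-13892 - 30022\right) \left(-6 - 12389\right) = \left(-43914\right) \left(-12395\right) = 544314030$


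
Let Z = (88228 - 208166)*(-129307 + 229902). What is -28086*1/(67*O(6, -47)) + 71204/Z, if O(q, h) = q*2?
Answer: -4034074147089/115480846910 ≈ -34.933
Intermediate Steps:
Z = -12065163110 (Z = -119938*100595 = -12065163110)
O(q, h) = 2*q
-28086*1/(67*O(6, -47)) + 71204/Z = -28086/((2*6)*67) + 71204/(-12065163110) = -28086/(12*67) + 71204*(-1/12065163110) = -28086/804 - 5086/861797365 = -28086*1/804 - 5086/861797365 = -4681/134 - 5086/861797365 = -4034074147089/115480846910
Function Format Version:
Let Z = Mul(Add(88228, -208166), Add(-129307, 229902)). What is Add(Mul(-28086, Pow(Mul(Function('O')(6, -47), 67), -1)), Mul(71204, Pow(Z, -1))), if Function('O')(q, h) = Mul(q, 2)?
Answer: Rational(-4034074147089, 115480846910) ≈ -34.933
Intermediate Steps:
Z = -12065163110 (Z = Mul(-119938, 100595) = -12065163110)
Function('O')(q, h) = Mul(2, q)
Add(Mul(-28086, Pow(Mul(Function('O')(6, -47), 67), -1)), Mul(71204, Pow(Z, -1))) = Add(Mul(-28086, Pow(Mul(Mul(2, 6), 67), -1)), Mul(71204, Pow(-12065163110, -1))) = Add(Mul(-28086, Pow(Mul(12, 67), -1)), Mul(71204, Rational(-1, 12065163110))) = Add(Mul(-28086, Pow(804, -1)), Rational(-5086, 861797365)) = Add(Mul(-28086, Rational(1, 804)), Rational(-5086, 861797365)) = Add(Rational(-4681, 134), Rational(-5086, 861797365)) = Rational(-4034074147089, 115480846910)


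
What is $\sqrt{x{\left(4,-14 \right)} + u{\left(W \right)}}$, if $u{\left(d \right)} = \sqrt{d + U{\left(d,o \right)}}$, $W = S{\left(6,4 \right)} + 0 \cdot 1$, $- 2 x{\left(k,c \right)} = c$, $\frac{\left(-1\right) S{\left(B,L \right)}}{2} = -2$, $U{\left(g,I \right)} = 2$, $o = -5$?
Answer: $\sqrt{7 + \sqrt{6}} \approx 3.074$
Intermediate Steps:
$S{\left(B,L \right)} = 4$ ($S{\left(B,L \right)} = \left(-2\right) \left(-2\right) = 4$)
$x{\left(k,c \right)} = - \frac{c}{2}$
$W = 4$ ($W = 4 + 0 \cdot 1 = 4 + 0 = 4$)
$u{\left(d \right)} = \sqrt{2 + d}$ ($u{\left(d \right)} = \sqrt{d + 2} = \sqrt{2 + d}$)
$\sqrt{x{\left(4,-14 \right)} + u{\left(W \right)}} = \sqrt{\left(- \frac{1}{2}\right) \left(-14\right) + \sqrt{2 + 4}} = \sqrt{7 + \sqrt{6}}$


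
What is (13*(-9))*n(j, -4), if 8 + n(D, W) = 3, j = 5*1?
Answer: 585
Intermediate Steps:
j = 5
n(D, W) = -5 (n(D, W) = -8 + 3 = -5)
(13*(-9))*n(j, -4) = (13*(-9))*(-5) = -117*(-5) = 585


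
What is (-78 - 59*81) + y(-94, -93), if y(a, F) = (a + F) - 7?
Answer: -5051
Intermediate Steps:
y(a, F) = -7 + F + a (y(a, F) = (F + a) - 7 = -7 + F + a)
(-78 - 59*81) + y(-94, -93) = (-78 - 59*81) + (-7 - 93 - 94) = (-78 - 4779) - 194 = -4857 - 194 = -5051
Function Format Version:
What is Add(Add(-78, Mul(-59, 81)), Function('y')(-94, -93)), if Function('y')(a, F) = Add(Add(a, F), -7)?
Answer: -5051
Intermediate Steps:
Function('y')(a, F) = Add(-7, F, a) (Function('y')(a, F) = Add(Add(F, a), -7) = Add(-7, F, a))
Add(Add(-78, Mul(-59, 81)), Function('y')(-94, -93)) = Add(Add(-78, Mul(-59, 81)), Add(-7, -93, -94)) = Add(Add(-78, -4779), -194) = Add(-4857, -194) = -5051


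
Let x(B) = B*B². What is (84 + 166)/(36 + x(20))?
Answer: 125/4018 ≈ 0.031110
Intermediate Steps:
x(B) = B³
(84 + 166)/(36 + x(20)) = (84 + 166)/(36 + 20³) = 250/(36 + 8000) = 250/8036 = 250*(1/8036) = 125/4018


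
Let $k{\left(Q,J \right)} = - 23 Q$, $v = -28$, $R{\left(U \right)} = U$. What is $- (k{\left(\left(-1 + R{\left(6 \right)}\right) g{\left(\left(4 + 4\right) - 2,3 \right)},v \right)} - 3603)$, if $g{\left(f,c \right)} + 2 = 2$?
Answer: $3603$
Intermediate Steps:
$g{\left(f,c \right)} = 0$ ($g{\left(f,c \right)} = -2 + 2 = 0$)
$- (k{\left(\left(-1 + R{\left(6 \right)}\right) g{\left(\left(4 + 4\right) - 2,3 \right)},v \right)} - 3603) = - (- 23 \left(-1 + 6\right) 0 - 3603) = - (- 23 \cdot 5 \cdot 0 - 3603) = - (\left(-23\right) 0 - 3603) = - (0 - 3603) = \left(-1\right) \left(-3603\right) = 3603$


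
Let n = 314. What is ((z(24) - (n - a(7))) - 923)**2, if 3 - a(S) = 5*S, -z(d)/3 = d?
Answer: 1798281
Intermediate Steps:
z(d) = -3*d
a(S) = 3 - 5*S
((z(24) - (n - a(7))) - 923)**2 = ((-3*24 - (314 - (3 - 5*7))) - 923)**2 = ((-72 - (314 - (3 - 35))) - 923)**2 = ((-72 - (314 - 1*(-32))) - 923)**2 = ((-72 - (314 + 32)) - 923)**2 = ((-72 - 1*346) - 923)**2 = ((-72 - 346) - 923)**2 = (-418 - 923)**2 = (-1341)**2 = 1798281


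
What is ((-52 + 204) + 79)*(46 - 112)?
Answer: -15246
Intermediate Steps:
((-52 + 204) + 79)*(46 - 112) = (152 + 79)*(-66) = 231*(-66) = -15246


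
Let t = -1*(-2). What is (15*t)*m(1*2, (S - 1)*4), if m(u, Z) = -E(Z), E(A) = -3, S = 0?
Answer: 90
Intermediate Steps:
m(u, Z) = 3 (m(u, Z) = -1*(-3) = 3)
t = 2
(15*t)*m(1*2, (S - 1)*4) = (15*2)*3 = 30*3 = 90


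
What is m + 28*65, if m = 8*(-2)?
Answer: 1804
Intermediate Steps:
m = -16
m + 28*65 = -16 + 28*65 = -16 + 1820 = 1804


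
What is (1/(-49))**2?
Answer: 1/2401 ≈ 0.00041649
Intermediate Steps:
(1/(-49))**2 = (-1/49)**2 = 1/2401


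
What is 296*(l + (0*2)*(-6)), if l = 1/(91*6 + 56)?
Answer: 148/301 ≈ 0.49169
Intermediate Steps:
l = 1/602 (l = 1/(546 + 56) = 1/602 ≈ 0.0016611)
296*(l + (0*2)*(-6)) = 296*(1/602 + (0*2)*(-6)) = 296*(1/602 + 0*(-6)) = 296*(1/602 + 0) = 296*(1/602) = 148/301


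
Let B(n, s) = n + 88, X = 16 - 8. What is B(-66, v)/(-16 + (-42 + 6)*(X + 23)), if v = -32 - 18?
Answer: -11/566 ≈ -0.019435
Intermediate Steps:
X = 8
v = -50
B(n, s) = 88 + n
B(-66, v)/(-16 + (-42 + 6)*(X + 23)) = (88 - 66)/(-16 + (-42 + 6)*(8 + 23)) = 22/(-16 - 36*31) = 22/(-16 - 1116) = 22/(-1132) = 22*(-1/1132) = -11/566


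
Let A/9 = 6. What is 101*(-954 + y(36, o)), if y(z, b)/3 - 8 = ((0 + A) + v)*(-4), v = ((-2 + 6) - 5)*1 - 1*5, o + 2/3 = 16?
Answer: -152106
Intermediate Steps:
o = 46/3 (o = -2/3 + 16 = 46/3 ≈ 15.333)
A = 54 (A = 9*6 = 54)
v = -6 (v = (4 - 5)*1 - 5 = -1*1 - 5 = -1 - 5 = -6)
y(z, b) = -552 (y(z, b) = 24 + 3*(((0 + 54) - 6)*(-4)) = 24 + 3*((54 - 6)*(-4)) = 24 + 3*(48*(-4)) = 24 + 3*(-192) = 24 - 576 = -552)
101*(-954 + y(36, o)) = 101*(-954 - 552) = 101*(-1506) = -152106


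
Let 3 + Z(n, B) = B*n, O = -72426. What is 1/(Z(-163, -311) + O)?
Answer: -1/21736 ≈ -4.6007e-5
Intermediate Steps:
Z(n, B) = -3 + B*n
1/(Z(-163, -311) + O) = 1/((-3 - 311*(-163)) - 72426) = 1/((-3 + 50693) - 72426) = 1/(50690 - 72426) = 1/(-21736) = -1/21736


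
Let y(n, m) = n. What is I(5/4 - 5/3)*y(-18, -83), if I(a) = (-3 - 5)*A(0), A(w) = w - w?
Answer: 0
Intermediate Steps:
A(w) = 0
I(a) = 0 (I(a) = (-3 - 5)*0 = -8*0 = 0)
I(5/4 - 5/3)*y(-18, -83) = 0*(-18) = 0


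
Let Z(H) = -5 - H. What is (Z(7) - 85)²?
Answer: 9409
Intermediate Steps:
(Z(7) - 85)² = ((-5 - 1*7) - 85)² = ((-5 - 7) - 85)² = (-12 - 85)² = (-97)² = 9409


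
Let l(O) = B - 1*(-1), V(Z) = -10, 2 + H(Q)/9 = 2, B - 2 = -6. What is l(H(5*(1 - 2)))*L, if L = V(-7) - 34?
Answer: 132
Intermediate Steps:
B = -4 (B = 2 - 6 = -4)
H(Q) = 0 (H(Q) = -18 + 9*2 = -18 + 18 = 0)
l(O) = -3 (l(O) = -4 - 1*(-1) = -4 + 1 = -3)
L = -44 (L = -10 - 34 = -44)
l(H(5*(1 - 2)))*L = -3*(-44) = 132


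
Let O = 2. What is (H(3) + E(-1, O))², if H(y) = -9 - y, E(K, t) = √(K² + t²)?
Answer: (12 - √5)² ≈ 95.334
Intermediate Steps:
(H(3) + E(-1, O))² = ((-9 - 1*3) + √((-1)² + 2²))² = ((-9 - 3) + √(1 + 4))² = (-12 + √5)²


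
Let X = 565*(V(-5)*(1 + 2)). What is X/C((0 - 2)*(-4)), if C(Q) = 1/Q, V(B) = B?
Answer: -67800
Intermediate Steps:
X = -8475 (X = 565*(-5*(1 + 2)) = 565*(-5*3) = 565*(-15) = -8475)
X/C((0 - 2)*(-4)) = -8475*(0 - 2)*(-4) = -8475*(-2*(-4)) = -8475/(1/8) = -8475/1/8 = -8475*8 = -67800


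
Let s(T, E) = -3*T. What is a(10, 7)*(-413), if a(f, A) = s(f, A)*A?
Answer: 86730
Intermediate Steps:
a(f, A) = -3*A*f (a(f, A) = (-3*f)*A = -3*A*f)
a(10, 7)*(-413) = -3*7*10*(-413) = -210*(-413) = 86730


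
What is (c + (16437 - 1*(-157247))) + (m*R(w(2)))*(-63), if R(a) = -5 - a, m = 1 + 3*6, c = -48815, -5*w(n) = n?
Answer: 651876/5 ≈ 1.3038e+5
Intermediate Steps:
w(n) = -n/5
m = 19 (m = 1 + 18 = 19)
(c + (16437 - 1*(-157247))) + (m*R(w(2)))*(-63) = (-48815 + (16437 - 1*(-157247))) + (19*(-5 - (-1)*2/5))*(-63) = (-48815 + (16437 + 157247)) + (19*(-5 - 1*(-⅖)))*(-63) = (-48815 + 173684) + (19*(-5 + ⅖))*(-63) = 124869 + (19*(-23/5))*(-63) = 124869 - 437/5*(-63) = 124869 + 27531/5 = 651876/5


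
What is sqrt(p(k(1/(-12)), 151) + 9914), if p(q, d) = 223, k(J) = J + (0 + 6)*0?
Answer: sqrt(10137) ≈ 100.68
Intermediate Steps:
k(J) = J (k(J) = J + 6*0 = J + 0 = J)
sqrt(p(k(1/(-12)), 151) + 9914) = sqrt(223 + 9914) = sqrt(10137)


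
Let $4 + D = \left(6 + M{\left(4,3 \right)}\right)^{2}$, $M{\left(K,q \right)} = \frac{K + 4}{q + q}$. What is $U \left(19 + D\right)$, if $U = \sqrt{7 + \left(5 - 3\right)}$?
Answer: $\frac{619}{3} \approx 206.33$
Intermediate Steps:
$M{\left(K,q \right)} = \frac{4 + K}{2 q}$
$U = 3$ ($U = \sqrt{7 + \left(5 - 3\right)} = \sqrt{7 + 2} = \sqrt{9} = 3$)
$D = \frac{448}{9}$ ($D = -4 + \left(6 + \frac{4 + 4}{2 \cdot 3}\right)^{2} = -4 + \left(6 + \frac{1}{2} \cdot \frac{1}{3} \cdot 8\right)^{2} = -4 + \left(6 + \frac{4}{3}\right)^{2} = -4 + \left(\frac{22}{3}\right)^{2} = -4 + \frac{484}{9} = \frac{448}{9} \approx 49.778$)
$U \left(19 + D\right) = 3 \left(19 + \frac{448}{9}\right) = 3 \cdot \frac{619}{9} = \frac{619}{3}$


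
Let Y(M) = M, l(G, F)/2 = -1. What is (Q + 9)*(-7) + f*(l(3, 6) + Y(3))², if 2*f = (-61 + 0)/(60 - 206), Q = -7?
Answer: -4027/292 ≈ -13.791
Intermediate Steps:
l(G, F) = -2 (l(G, F) = 2*(-1) = -2)
f = 61/292 (f = ((-61 + 0)/(60 - 206))/2 = (-61/(-146))/2 = (-61*(-1/146))/2 = (½)*(61/146) = 61/292 ≈ 0.20890)
(Q + 9)*(-7) + f*(l(3, 6) + Y(3))² = (-7 + 9)*(-7) + 61*(-2 + 3)²/292 = 2*(-7) + (61/292)*1² = -14 + (61/292)*1 = -14 + 61/292 = -4027/292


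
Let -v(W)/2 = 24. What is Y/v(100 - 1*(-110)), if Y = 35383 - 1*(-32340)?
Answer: -67723/48 ≈ -1410.9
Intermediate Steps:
Y = 67723 (Y = 35383 + 32340 = 67723)
v(W) = -48 (v(W) = -2*24 = -48)
Y/v(100 - 1*(-110)) = 67723/(-48) = 67723*(-1/48) = -67723/48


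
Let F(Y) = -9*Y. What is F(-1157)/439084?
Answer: 10413/439084 ≈ 0.023715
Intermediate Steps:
F(-1157)/439084 = -9*(-1157)/439084 = 10413*(1/439084) = 10413/439084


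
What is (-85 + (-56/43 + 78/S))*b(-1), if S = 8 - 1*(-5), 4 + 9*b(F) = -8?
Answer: 4604/43 ≈ 107.07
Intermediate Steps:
b(F) = -4/3 (b(F) = -4/9 + (⅑)*(-8) = -4/9 - 8/9 = -4/3)
S = 13 (S = 8 + 5 = 13)
(-85 + (-56/43 + 78/S))*b(-1) = (-85 + (-56/43 + 78/13))*(-4/3) = (-85 + (-56*1/43 + 78*(1/13)))*(-4/3) = (-85 + (-56/43 + 6))*(-4/3) = (-85 + 202/43)*(-4/3) = -3453/43*(-4/3) = 4604/43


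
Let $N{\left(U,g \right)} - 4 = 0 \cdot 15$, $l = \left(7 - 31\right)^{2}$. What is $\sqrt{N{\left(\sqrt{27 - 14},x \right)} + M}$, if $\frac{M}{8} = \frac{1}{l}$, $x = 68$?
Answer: $\frac{17 \sqrt{2}}{12} \approx 2.0035$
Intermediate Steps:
$l = 576$ ($l = \left(-24\right)^{2} = 576$)
$N{\left(U,g \right)} = 4$ ($N{\left(U,g \right)} = 4 + 0 \cdot 15 = 4 + 0 = 4$)
$M = \frac{1}{72}$ ($M = \frac{8}{576} = 8 \cdot \frac{1}{576} = \frac{1}{72} \approx 0.013889$)
$\sqrt{N{\left(\sqrt{27 - 14},x \right)} + M} = \sqrt{4 + \frac{1}{72}} = \sqrt{\frac{289}{72}} = \frac{17 \sqrt{2}}{12}$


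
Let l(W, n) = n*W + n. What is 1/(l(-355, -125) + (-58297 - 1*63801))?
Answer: -1/77848 ≈ -1.2846e-5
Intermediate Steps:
l(W, n) = n + W*n (l(W, n) = W*n + n = n + W*n)
1/(l(-355, -125) + (-58297 - 1*63801)) = 1/(-125*(1 - 355) + (-58297 - 1*63801)) = 1/(-125*(-354) + (-58297 - 63801)) = 1/(44250 - 122098) = 1/(-77848) = -1/77848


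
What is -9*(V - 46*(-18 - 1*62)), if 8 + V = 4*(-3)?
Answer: -32940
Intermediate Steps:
V = -20 (V = -8 + 4*(-3) = -8 - 12 = -20)
-9*(V - 46*(-18 - 1*62)) = -9*(-20 - 46*(-18 - 1*62)) = -9*(-20 - 46*(-18 - 62)) = -9*(-20 - 46*(-80)) = -9*(-20 + 3680) = -9*3660 = -32940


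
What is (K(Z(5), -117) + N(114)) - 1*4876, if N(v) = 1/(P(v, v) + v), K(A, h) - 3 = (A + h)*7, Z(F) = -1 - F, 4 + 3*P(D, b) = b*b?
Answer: -76457153/13334 ≈ -5734.0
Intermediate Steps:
P(D, b) = -4/3 + b²/3 (P(D, b) = -4/3 + (b*b)/3 = -4/3 + b²/3)
K(A, h) = 3 + 7*A + 7*h (K(A, h) = 3 + (A + h)*7 = 3 + (7*A + 7*h) = 3 + 7*A + 7*h)
N(v) = 1/(-4/3 + v + v²/3) (N(v) = 1/((-4/3 + v²/3) + v) = 1/(-4/3 + v + v²/3))
(K(Z(5), -117) + N(114)) - 1*4876 = ((3 + 7*(-1 - 1*5) + 7*(-117)) + 3/(-4 + 114² + 3*114)) - 1*4876 = ((3 + 7*(-1 - 5) - 819) + 3/(-4 + 12996 + 342)) - 4876 = ((3 + 7*(-6) - 819) + 3/13334) - 4876 = ((3 - 42 - 819) + 3*(1/13334)) - 4876 = (-858 + 3/13334) - 4876 = -11440569/13334 - 4876 = -76457153/13334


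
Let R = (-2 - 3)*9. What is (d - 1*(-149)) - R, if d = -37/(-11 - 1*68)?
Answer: 15363/79 ≈ 194.47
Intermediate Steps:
R = -45 (R = -5*9 = -45)
d = 37/79 (d = -37/(-11 - 68) = -37/(-79) = -37*(-1/79) = 37/79 ≈ 0.46835)
(d - 1*(-149)) - R = (37/79 - 1*(-149)) - 1*(-45) = (37/79 + 149) + 45 = 11808/79 + 45 = 15363/79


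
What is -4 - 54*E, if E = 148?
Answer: -7996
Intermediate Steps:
-4 - 54*E = -4 - 54*148 = -4 - 7992 = -7996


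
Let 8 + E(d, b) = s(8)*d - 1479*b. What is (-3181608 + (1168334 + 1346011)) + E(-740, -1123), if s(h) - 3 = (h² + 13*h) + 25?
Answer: 848606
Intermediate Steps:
s(h) = 28 + h² + 13*h (s(h) = 3 + ((h² + 13*h) + 25) = 3 + (25 + h² + 13*h) = 28 + h² + 13*h)
E(d, b) = -8 - 1479*b + 196*d (E(d, b) = -8 + ((28 + 8² + 13*8)*d - 1479*b) = -8 + ((28 + 64 + 104)*d - 1479*b) = -8 + (196*d - 1479*b) = -8 + (-1479*b + 196*d) = -8 - 1479*b + 196*d)
(-3181608 + (1168334 + 1346011)) + E(-740, -1123) = (-3181608 + (1168334 + 1346011)) + (-8 - 1479*(-1123) + 196*(-740)) = (-3181608 + 2514345) + (-8 + 1660917 - 145040) = -667263 + 1515869 = 848606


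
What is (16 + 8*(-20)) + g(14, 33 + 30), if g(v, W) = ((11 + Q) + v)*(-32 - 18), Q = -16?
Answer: -594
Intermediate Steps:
g(v, W) = 250 - 50*v (g(v, W) = ((11 - 16) + v)*(-32 - 18) = (-5 + v)*(-50) = 250 - 50*v)
(16 + 8*(-20)) + g(14, 33 + 30) = (16 + 8*(-20)) + (250 - 50*14) = (16 - 160) + (250 - 700) = -144 - 450 = -594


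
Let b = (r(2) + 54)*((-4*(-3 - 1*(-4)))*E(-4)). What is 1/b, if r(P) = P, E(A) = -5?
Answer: 1/1120 ≈ 0.00089286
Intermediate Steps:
b = 1120 (b = (2 + 54)*(-4*(-3 - 1*(-4))*(-5)) = 56*(-4*(-3 + 4)*(-5)) = 56*(-4*1*(-5)) = 56*(-4*(-5)) = 56*20 = 1120)
1/b = 1/1120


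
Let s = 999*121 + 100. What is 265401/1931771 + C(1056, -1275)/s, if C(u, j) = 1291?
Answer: 34601863940/233703723809 ≈ 0.14806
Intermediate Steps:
s = 120979 (s = 120879 + 100 = 120979)
265401/1931771 + C(1056, -1275)/s = 265401/1931771 + 1291/120979 = 34601863940/233703723809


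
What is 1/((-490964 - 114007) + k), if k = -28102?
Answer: -1/633073 ≈ -1.5796e-6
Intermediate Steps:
1/((-490964 - 114007) + k) = 1/((-490964 - 114007) - 28102) = 1/(-604971 - 28102) = 1/(-633073) = -1/633073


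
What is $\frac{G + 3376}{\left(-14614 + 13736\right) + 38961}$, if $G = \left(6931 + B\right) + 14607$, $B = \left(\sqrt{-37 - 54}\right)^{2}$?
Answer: $\frac{24823}{38083} \approx 0.65181$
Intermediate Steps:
$B = -91$ ($B = \left(\sqrt{-91}\right)^{2} = \left(i \sqrt{91}\right)^{2} = -91$)
$G = 21447$ ($G = \left(6931 - 91\right) + 14607 = 6840 + 14607 = 21447$)
$\frac{G + 3376}{\left(-14614 + 13736\right) + 38961} = \frac{21447 + 3376}{\left(-14614 + 13736\right) + 38961} = \frac{24823}{-878 + 38961} = \frac{24823}{38083}$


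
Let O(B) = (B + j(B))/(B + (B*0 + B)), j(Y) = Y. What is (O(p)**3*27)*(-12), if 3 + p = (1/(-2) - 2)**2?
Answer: -324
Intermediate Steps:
p = 13/4 (p = -3 + (1/(-2) - 2)**2 = -3 + (-1/2 - 2)**2 = -3 + (-5/2)**2 = -3 + 25/4 = 13/4 ≈ 3.2500)
O(B) = 1 (O(B) = (B + B)/(B + (B*0 + B)) = (2*B)/(B + (0 + B)) = (2*B)/(B + B) = (2*B)/((2*B)) = (2*B)*(1/(2*B)) = 1)
(O(p)**3*27)*(-12) = (1**3*27)*(-12) = (1*27)*(-12) = 27*(-12) = -324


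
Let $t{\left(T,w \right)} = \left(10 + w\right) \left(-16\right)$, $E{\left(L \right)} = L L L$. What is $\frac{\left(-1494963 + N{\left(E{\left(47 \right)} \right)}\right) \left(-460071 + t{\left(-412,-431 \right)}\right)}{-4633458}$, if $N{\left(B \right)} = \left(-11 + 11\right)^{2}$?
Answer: $- \frac{225906350535}{1544486} \approx -1.4627 \cdot 10^{5}$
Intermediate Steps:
$E{\left(L \right)} = L^{3}$ ($E{\left(L \right)} = L^{2} L = L^{3}$)
$N{\left(B \right)} = 0$ ($N{\left(B \right)} = 0^{2} = 0$)
$t{\left(T,w \right)} = -160 - 16 w$
$\frac{\left(-1494963 + N{\left(E{\left(47 \right)} \right)}\right) \left(-460071 + t{\left(-412,-431 \right)}\right)}{-4633458} = \frac{\left(-1494963 + 0\right) \left(-460071 - -6736\right)}{-4633458} = - 1494963 \left(-460071 + \left(-160 + 6896\right)\right) \left(- \frac{1}{4633458}\right) = - 1494963 \left(-460071 + 6736\right) \left(- \frac{1}{4633458}\right) = \left(-1494963\right) \left(-453335\right) \left(- \frac{1}{4633458}\right) = 677719051605 \left(- \frac{1}{4633458}\right) = - \frac{225906350535}{1544486}$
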